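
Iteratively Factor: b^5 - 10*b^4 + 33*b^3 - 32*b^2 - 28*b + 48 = (b - 3)*(b^4 - 7*b^3 + 12*b^2 + 4*b - 16) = (b - 3)*(b - 2)*(b^3 - 5*b^2 + 2*b + 8) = (b - 3)*(b - 2)*(b + 1)*(b^2 - 6*b + 8) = (b - 3)*(b - 2)^2*(b + 1)*(b - 4)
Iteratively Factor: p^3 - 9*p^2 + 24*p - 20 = (p - 2)*(p^2 - 7*p + 10) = (p - 5)*(p - 2)*(p - 2)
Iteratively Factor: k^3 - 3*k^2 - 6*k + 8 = (k + 2)*(k^2 - 5*k + 4) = (k - 1)*(k + 2)*(k - 4)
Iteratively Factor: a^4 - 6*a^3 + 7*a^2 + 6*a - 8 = (a - 2)*(a^3 - 4*a^2 - a + 4) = (a - 2)*(a + 1)*(a^2 - 5*a + 4) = (a - 4)*(a - 2)*(a + 1)*(a - 1)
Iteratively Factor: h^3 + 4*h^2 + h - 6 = (h + 2)*(h^2 + 2*h - 3) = (h + 2)*(h + 3)*(h - 1)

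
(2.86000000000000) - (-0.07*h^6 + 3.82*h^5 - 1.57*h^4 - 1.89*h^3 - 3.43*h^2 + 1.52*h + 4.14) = 0.07*h^6 - 3.82*h^5 + 1.57*h^4 + 1.89*h^3 + 3.43*h^2 - 1.52*h - 1.28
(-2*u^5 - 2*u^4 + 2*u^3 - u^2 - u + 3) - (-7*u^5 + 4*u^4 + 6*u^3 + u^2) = 5*u^5 - 6*u^4 - 4*u^3 - 2*u^2 - u + 3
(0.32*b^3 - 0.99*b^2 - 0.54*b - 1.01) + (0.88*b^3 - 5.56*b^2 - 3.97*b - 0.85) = 1.2*b^3 - 6.55*b^2 - 4.51*b - 1.86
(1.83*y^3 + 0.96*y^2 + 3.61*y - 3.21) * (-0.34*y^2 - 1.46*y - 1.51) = -0.6222*y^5 - 2.9982*y^4 - 5.3923*y^3 - 5.6288*y^2 - 0.764500000000001*y + 4.8471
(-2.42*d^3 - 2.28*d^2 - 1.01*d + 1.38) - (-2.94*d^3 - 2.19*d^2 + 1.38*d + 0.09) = 0.52*d^3 - 0.0899999999999999*d^2 - 2.39*d + 1.29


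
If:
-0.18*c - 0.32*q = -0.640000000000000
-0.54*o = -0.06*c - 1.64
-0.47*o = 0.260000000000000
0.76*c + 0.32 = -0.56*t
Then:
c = -32.31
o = -0.55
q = 20.18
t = 43.28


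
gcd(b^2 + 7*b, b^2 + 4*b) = b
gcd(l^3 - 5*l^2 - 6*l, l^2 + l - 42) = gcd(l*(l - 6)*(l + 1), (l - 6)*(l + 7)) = l - 6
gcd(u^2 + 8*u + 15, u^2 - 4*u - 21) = u + 3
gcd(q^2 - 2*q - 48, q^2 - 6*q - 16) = q - 8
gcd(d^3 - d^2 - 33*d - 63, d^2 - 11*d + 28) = d - 7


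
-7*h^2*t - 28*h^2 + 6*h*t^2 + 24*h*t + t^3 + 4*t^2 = (-h + t)*(7*h + t)*(t + 4)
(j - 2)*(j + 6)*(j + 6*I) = j^3 + 4*j^2 + 6*I*j^2 - 12*j + 24*I*j - 72*I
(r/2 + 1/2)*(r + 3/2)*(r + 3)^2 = r^4/2 + 17*r^3/4 + 51*r^2/4 + 63*r/4 + 27/4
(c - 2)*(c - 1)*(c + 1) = c^3 - 2*c^2 - c + 2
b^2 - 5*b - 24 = (b - 8)*(b + 3)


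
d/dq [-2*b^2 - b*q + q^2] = -b + 2*q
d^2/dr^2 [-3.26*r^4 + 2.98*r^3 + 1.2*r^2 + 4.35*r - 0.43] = -39.12*r^2 + 17.88*r + 2.4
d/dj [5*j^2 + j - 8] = 10*j + 1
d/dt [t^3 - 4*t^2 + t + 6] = 3*t^2 - 8*t + 1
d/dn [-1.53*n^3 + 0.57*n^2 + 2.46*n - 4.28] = -4.59*n^2 + 1.14*n + 2.46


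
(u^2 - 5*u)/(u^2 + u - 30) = u/(u + 6)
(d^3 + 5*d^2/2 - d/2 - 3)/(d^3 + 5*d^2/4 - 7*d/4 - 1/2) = 2*(2*d + 3)/(4*d + 1)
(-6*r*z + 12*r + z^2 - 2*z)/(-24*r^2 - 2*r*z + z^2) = (z - 2)/(4*r + z)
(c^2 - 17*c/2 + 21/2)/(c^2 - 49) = (c - 3/2)/(c + 7)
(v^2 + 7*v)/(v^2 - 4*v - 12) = v*(v + 7)/(v^2 - 4*v - 12)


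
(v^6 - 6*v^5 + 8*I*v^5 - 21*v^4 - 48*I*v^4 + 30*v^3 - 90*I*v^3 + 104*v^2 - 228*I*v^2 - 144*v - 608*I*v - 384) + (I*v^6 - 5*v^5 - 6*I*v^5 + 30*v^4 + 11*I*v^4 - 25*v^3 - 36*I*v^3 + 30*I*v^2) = v^6 + I*v^6 - 11*v^5 + 2*I*v^5 + 9*v^4 - 37*I*v^4 + 5*v^3 - 126*I*v^3 + 104*v^2 - 198*I*v^2 - 144*v - 608*I*v - 384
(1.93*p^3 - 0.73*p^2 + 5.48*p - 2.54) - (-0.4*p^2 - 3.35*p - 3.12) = 1.93*p^3 - 0.33*p^2 + 8.83*p + 0.58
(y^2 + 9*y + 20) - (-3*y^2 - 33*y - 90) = 4*y^2 + 42*y + 110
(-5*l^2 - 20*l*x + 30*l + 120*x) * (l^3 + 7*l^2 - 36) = -5*l^5 - 20*l^4*x - 5*l^4 - 20*l^3*x + 210*l^3 + 840*l^2*x + 180*l^2 + 720*l*x - 1080*l - 4320*x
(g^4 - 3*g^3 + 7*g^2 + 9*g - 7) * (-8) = -8*g^4 + 24*g^3 - 56*g^2 - 72*g + 56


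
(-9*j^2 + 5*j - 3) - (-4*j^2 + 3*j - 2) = -5*j^2 + 2*j - 1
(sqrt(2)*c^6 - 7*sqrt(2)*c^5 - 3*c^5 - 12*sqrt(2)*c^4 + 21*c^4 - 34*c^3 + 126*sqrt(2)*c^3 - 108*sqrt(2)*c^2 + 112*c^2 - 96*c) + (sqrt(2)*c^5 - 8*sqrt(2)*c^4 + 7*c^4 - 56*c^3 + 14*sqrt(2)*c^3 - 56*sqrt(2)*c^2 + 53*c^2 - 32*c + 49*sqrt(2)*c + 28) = sqrt(2)*c^6 - 6*sqrt(2)*c^5 - 3*c^5 - 20*sqrt(2)*c^4 + 28*c^4 - 90*c^3 + 140*sqrt(2)*c^3 - 164*sqrt(2)*c^2 + 165*c^2 - 128*c + 49*sqrt(2)*c + 28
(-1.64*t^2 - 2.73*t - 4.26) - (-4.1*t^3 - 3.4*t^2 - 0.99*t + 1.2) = 4.1*t^3 + 1.76*t^2 - 1.74*t - 5.46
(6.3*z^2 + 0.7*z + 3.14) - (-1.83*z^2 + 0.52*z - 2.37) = 8.13*z^2 + 0.18*z + 5.51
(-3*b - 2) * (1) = -3*b - 2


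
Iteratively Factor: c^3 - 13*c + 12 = (c - 3)*(c^2 + 3*c - 4) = (c - 3)*(c + 4)*(c - 1)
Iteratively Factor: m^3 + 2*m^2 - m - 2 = (m - 1)*(m^2 + 3*m + 2) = (m - 1)*(m + 2)*(m + 1)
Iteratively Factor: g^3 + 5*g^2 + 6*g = (g)*(g^2 + 5*g + 6) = g*(g + 3)*(g + 2)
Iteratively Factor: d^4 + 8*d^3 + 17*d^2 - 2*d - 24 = (d + 2)*(d^3 + 6*d^2 + 5*d - 12) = (d - 1)*(d + 2)*(d^2 + 7*d + 12) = (d - 1)*(d + 2)*(d + 3)*(d + 4)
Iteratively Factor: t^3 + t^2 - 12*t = (t)*(t^2 + t - 12) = t*(t + 4)*(t - 3)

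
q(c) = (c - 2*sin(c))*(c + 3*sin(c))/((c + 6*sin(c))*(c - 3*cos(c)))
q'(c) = (1 - 2*cos(c))*(c + 3*sin(c))/((c + 6*sin(c))*(c - 3*cos(c))) + (c - 2*sin(c))*(c + 3*sin(c))*(-3*sin(c) - 1)/((c + 6*sin(c))*(c - 3*cos(c))^2) + (c - 2*sin(c))*(c + 3*sin(c))*(-6*cos(c) - 1)/((c + 6*sin(c))^2*(c - 3*cos(c))) + (c - 2*sin(c))*(3*cos(c) + 1)/((c + 6*sin(c))*(c - 3*cos(c))) = (-(c - 2*sin(c))*(c + 3*sin(c))*(c + 6*sin(c))*(3*sin(c) + 1) - (c - 2*sin(c))*(c + 3*sin(c))*(c - 3*cos(c))*(6*cos(c) + 1) + (c + 6*sin(c))*(c - 3*cos(c))*(c*cos(c) + 2*c + sin(c) - 6*sin(2*c)))/((c + 6*sin(c))^2*(c - 3*cos(c))^2)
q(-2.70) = -114.26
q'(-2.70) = -2418.02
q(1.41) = -0.36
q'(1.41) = 1.95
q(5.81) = 3.09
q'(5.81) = -3.82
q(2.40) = 0.16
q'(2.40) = 0.31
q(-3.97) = -10.93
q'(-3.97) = -93.81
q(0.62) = 0.17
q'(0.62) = 0.46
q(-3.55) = 11.02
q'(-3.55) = -11.24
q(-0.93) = -0.14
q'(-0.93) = 0.12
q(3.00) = 0.41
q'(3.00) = 0.63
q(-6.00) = 0.88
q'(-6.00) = 1.02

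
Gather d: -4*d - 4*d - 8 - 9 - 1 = -8*d - 18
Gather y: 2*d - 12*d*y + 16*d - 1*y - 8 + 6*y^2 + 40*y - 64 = 18*d + 6*y^2 + y*(39 - 12*d) - 72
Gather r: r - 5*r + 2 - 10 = -4*r - 8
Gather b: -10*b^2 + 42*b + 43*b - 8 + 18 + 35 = -10*b^2 + 85*b + 45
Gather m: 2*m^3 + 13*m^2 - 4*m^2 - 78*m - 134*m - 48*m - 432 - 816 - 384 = 2*m^3 + 9*m^2 - 260*m - 1632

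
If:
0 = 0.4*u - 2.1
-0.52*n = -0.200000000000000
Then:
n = 0.38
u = 5.25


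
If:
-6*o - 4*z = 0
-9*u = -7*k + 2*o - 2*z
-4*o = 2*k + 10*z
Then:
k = -11*z/3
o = -2*z/3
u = -67*z/27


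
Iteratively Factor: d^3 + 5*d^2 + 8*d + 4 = (d + 1)*(d^2 + 4*d + 4) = (d + 1)*(d + 2)*(d + 2)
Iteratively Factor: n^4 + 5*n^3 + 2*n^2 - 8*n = (n)*(n^3 + 5*n^2 + 2*n - 8) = n*(n + 4)*(n^2 + n - 2) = n*(n - 1)*(n + 4)*(n + 2)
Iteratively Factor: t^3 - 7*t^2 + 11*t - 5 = (t - 5)*(t^2 - 2*t + 1) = (t - 5)*(t - 1)*(t - 1)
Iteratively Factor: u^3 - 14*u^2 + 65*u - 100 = (u - 4)*(u^2 - 10*u + 25) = (u - 5)*(u - 4)*(u - 5)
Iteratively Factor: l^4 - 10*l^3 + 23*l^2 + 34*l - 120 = (l + 2)*(l^3 - 12*l^2 + 47*l - 60) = (l - 4)*(l + 2)*(l^2 - 8*l + 15) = (l - 5)*(l - 4)*(l + 2)*(l - 3)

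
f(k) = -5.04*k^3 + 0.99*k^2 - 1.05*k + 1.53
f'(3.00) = -131.19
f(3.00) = -128.79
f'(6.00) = -533.49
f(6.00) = -1057.77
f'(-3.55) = -198.63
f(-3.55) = 243.22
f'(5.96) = -526.34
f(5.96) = -1036.57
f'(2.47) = -88.41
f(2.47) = -70.97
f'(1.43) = -29.14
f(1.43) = -12.69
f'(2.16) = -67.32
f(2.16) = -46.91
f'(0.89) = -11.26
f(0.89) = -2.17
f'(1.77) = -44.91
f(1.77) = -25.17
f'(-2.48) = -98.95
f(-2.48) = 87.10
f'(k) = -15.12*k^2 + 1.98*k - 1.05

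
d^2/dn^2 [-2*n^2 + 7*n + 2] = -4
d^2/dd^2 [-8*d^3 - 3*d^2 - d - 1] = -48*d - 6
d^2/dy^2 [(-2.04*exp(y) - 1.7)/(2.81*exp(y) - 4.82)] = (-41.053538*exp(y) - 70.419236)*exp(y)/(22.188041*exp(3*y) - 114.177606*exp(2*y) + 195.849132*exp(y) - 111.980168)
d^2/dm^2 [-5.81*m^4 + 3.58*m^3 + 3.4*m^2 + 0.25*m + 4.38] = -69.72*m^2 + 21.48*m + 6.8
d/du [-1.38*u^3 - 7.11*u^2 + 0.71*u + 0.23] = -4.14*u^2 - 14.22*u + 0.71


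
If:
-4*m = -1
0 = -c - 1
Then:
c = -1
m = 1/4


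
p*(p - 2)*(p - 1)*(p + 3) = p^4 - 7*p^2 + 6*p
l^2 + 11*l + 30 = (l + 5)*(l + 6)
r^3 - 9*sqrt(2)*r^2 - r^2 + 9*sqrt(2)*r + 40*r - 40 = (r - 1)*(r - 5*sqrt(2))*(r - 4*sqrt(2))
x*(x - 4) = x^2 - 4*x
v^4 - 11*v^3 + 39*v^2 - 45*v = v*(v - 5)*(v - 3)^2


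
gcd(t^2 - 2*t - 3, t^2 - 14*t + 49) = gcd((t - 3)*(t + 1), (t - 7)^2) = 1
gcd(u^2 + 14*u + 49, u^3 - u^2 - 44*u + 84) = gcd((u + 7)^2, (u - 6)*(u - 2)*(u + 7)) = u + 7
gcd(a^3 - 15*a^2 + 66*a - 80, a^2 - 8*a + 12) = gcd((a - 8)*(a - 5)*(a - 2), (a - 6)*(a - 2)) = a - 2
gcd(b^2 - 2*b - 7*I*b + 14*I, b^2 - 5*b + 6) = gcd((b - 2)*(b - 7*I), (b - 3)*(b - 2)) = b - 2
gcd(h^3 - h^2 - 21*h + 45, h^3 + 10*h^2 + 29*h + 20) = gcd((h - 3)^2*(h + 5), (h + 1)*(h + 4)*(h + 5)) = h + 5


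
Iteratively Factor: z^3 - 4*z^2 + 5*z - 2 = (z - 1)*(z^2 - 3*z + 2) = (z - 1)^2*(z - 2)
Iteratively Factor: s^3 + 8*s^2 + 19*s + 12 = (s + 3)*(s^2 + 5*s + 4) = (s + 3)*(s + 4)*(s + 1)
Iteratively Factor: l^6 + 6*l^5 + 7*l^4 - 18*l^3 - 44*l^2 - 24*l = (l + 1)*(l^5 + 5*l^4 + 2*l^3 - 20*l^2 - 24*l) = (l - 2)*(l + 1)*(l^4 + 7*l^3 + 16*l^2 + 12*l) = (l - 2)*(l + 1)*(l + 2)*(l^3 + 5*l^2 + 6*l) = l*(l - 2)*(l + 1)*(l + 2)*(l^2 + 5*l + 6) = l*(l - 2)*(l + 1)*(l + 2)*(l + 3)*(l + 2)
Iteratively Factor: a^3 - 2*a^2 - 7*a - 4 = (a + 1)*(a^2 - 3*a - 4) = (a + 1)^2*(a - 4)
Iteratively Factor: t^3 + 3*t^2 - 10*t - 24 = (t + 2)*(t^2 + t - 12) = (t + 2)*(t + 4)*(t - 3)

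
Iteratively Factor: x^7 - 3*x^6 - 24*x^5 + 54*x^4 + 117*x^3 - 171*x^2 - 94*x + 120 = (x - 1)*(x^6 - 2*x^5 - 26*x^4 + 28*x^3 + 145*x^2 - 26*x - 120) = (x - 1)^2*(x^5 - x^4 - 27*x^3 + x^2 + 146*x + 120) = (x - 3)*(x - 1)^2*(x^4 + 2*x^3 - 21*x^2 - 62*x - 40) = (x - 3)*(x - 1)^2*(x + 4)*(x^3 - 2*x^2 - 13*x - 10) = (x - 3)*(x - 1)^2*(x + 1)*(x + 4)*(x^2 - 3*x - 10) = (x - 3)*(x - 1)^2*(x + 1)*(x + 2)*(x + 4)*(x - 5)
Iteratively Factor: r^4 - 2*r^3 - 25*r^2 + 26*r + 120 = (r + 4)*(r^3 - 6*r^2 - r + 30) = (r - 5)*(r + 4)*(r^2 - r - 6) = (r - 5)*(r - 3)*(r + 4)*(r + 2)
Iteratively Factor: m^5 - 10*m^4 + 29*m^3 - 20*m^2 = (m - 1)*(m^4 - 9*m^3 + 20*m^2) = (m - 5)*(m - 1)*(m^3 - 4*m^2) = m*(m - 5)*(m - 1)*(m^2 - 4*m) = m*(m - 5)*(m - 4)*(m - 1)*(m)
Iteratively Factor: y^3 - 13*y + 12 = (y - 1)*(y^2 + y - 12) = (y - 1)*(y + 4)*(y - 3)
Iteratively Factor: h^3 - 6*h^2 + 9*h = (h)*(h^2 - 6*h + 9) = h*(h - 3)*(h - 3)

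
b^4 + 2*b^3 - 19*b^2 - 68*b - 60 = (b - 5)*(b + 2)^2*(b + 3)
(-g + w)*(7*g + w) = -7*g^2 + 6*g*w + w^2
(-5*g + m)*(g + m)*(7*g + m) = -35*g^3 - 33*g^2*m + 3*g*m^2 + m^3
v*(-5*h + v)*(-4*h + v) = 20*h^2*v - 9*h*v^2 + v^3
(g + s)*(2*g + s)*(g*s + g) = 2*g^3*s + 2*g^3 + 3*g^2*s^2 + 3*g^2*s + g*s^3 + g*s^2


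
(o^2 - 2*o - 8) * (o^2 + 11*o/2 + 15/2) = o^4 + 7*o^3/2 - 23*o^2/2 - 59*o - 60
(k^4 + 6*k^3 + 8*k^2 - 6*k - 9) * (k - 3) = k^5 + 3*k^4 - 10*k^3 - 30*k^2 + 9*k + 27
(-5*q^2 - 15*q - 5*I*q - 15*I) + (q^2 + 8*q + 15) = -4*q^2 - 7*q - 5*I*q + 15 - 15*I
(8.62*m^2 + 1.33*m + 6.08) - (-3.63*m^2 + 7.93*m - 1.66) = 12.25*m^2 - 6.6*m + 7.74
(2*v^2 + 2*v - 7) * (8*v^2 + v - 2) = 16*v^4 + 18*v^3 - 58*v^2 - 11*v + 14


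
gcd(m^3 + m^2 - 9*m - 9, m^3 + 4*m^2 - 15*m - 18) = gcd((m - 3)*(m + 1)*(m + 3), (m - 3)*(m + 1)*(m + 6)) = m^2 - 2*m - 3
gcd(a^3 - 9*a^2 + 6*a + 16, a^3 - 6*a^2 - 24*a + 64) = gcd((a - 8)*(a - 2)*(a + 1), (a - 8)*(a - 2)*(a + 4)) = a^2 - 10*a + 16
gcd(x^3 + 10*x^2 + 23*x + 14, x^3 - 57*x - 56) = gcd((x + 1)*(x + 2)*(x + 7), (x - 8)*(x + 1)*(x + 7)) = x^2 + 8*x + 7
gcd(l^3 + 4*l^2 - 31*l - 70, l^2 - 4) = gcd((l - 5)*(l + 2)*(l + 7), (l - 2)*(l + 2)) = l + 2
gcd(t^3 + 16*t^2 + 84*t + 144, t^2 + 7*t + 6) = t + 6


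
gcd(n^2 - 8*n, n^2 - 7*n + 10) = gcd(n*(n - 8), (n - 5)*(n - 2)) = 1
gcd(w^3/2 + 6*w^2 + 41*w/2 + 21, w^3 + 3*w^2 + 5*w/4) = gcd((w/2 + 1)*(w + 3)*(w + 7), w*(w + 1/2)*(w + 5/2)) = 1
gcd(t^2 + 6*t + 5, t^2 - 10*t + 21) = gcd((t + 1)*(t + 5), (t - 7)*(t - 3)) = 1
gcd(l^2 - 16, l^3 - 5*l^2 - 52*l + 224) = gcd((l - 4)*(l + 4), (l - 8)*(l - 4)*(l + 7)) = l - 4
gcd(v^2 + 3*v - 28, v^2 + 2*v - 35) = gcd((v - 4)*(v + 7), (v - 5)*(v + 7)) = v + 7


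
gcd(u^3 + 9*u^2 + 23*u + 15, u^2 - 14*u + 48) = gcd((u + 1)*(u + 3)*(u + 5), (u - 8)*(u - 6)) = 1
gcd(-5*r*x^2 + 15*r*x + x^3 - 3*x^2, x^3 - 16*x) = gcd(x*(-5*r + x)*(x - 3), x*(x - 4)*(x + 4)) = x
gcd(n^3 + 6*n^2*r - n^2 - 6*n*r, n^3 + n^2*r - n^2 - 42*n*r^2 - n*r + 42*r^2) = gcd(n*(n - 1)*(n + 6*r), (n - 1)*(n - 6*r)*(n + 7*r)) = n - 1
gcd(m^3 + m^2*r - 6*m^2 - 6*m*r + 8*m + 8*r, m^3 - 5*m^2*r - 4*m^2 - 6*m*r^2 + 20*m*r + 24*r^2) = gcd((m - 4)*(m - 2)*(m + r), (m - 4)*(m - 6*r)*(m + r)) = m^2 + m*r - 4*m - 4*r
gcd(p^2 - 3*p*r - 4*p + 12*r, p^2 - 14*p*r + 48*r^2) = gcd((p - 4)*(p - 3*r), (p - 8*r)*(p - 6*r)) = 1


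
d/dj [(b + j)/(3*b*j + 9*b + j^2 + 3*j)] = (3*b*j + 9*b + j^2 + 3*j - (b + j)*(3*b + 2*j + 3))/(3*b*j + 9*b + j^2 + 3*j)^2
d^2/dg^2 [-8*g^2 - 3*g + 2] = -16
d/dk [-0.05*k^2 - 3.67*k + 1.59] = -0.1*k - 3.67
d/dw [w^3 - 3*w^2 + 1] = 3*w*(w - 2)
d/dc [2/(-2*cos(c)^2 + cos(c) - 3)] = 2*(1 - 4*cos(c))*sin(c)/(-cos(c) + cos(2*c) + 4)^2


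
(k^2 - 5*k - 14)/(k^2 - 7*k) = (k + 2)/k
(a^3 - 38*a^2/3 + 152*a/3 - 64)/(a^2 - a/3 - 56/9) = 3*(a^2 - 10*a + 24)/(3*a + 7)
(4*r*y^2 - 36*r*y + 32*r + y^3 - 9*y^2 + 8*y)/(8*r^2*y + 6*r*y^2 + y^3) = (y^2 - 9*y + 8)/(y*(2*r + y))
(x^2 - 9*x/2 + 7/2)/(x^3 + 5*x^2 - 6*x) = (x - 7/2)/(x*(x + 6))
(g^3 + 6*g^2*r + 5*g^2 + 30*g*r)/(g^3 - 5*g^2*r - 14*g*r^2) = (-g^2 - 6*g*r - 5*g - 30*r)/(-g^2 + 5*g*r + 14*r^2)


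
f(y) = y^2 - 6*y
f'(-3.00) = -12.00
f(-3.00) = 27.00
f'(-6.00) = -18.00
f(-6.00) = 72.00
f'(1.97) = -2.06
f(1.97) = -7.94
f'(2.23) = -1.54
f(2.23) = -8.41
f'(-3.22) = -12.44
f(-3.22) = 29.69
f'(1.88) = -2.24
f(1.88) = -7.75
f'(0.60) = -4.80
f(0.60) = -3.24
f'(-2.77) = -11.54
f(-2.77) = 24.29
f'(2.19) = -1.62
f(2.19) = -8.34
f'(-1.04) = -8.08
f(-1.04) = 7.32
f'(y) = 2*y - 6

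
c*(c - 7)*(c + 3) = c^3 - 4*c^2 - 21*c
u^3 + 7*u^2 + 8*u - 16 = (u - 1)*(u + 4)^2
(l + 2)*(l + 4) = l^2 + 6*l + 8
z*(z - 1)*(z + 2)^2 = z^4 + 3*z^3 - 4*z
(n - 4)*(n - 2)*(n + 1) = n^3 - 5*n^2 + 2*n + 8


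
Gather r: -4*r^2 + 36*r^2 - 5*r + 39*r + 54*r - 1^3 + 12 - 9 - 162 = 32*r^2 + 88*r - 160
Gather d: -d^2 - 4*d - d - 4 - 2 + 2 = -d^2 - 5*d - 4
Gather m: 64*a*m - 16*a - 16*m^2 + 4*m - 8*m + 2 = -16*a - 16*m^2 + m*(64*a - 4) + 2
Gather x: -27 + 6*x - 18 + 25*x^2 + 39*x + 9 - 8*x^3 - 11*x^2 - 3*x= -8*x^3 + 14*x^2 + 42*x - 36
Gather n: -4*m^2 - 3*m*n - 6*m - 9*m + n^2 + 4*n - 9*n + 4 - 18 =-4*m^2 - 15*m + n^2 + n*(-3*m - 5) - 14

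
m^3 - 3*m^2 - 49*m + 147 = (m - 7)*(m - 3)*(m + 7)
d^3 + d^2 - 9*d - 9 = (d - 3)*(d + 1)*(d + 3)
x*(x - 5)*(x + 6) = x^3 + x^2 - 30*x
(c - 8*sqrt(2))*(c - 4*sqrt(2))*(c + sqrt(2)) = c^3 - 11*sqrt(2)*c^2 + 40*c + 64*sqrt(2)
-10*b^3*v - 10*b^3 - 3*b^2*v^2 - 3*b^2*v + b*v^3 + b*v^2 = (-5*b + v)*(2*b + v)*(b*v + b)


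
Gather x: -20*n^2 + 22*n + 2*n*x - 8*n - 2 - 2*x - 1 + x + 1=-20*n^2 + 14*n + x*(2*n - 1) - 2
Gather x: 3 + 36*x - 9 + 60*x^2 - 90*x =60*x^2 - 54*x - 6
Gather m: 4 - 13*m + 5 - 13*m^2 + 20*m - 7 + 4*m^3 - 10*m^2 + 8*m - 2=4*m^3 - 23*m^2 + 15*m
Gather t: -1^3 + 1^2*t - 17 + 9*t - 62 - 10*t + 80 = 0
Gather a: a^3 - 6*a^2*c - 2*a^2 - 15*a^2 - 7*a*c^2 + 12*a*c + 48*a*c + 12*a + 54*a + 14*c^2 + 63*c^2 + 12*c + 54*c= a^3 + a^2*(-6*c - 17) + a*(-7*c^2 + 60*c + 66) + 77*c^2 + 66*c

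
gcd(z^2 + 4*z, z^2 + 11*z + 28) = z + 4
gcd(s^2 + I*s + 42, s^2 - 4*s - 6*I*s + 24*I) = s - 6*I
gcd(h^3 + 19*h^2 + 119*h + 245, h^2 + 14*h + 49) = h^2 + 14*h + 49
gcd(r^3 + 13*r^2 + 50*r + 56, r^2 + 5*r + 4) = r + 4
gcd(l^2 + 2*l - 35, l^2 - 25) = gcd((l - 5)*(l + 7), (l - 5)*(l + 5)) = l - 5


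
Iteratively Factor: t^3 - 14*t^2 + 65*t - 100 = (t - 5)*(t^2 - 9*t + 20) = (t - 5)*(t - 4)*(t - 5)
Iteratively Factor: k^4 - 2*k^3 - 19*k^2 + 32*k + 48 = (k + 1)*(k^3 - 3*k^2 - 16*k + 48) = (k - 3)*(k + 1)*(k^2 - 16) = (k - 3)*(k + 1)*(k + 4)*(k - 4)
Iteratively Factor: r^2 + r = (r)*(r + 1)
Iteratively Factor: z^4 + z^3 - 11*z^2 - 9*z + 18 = (z + 2)*(z^3 - z^2 - 9*z + 9) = (z - 3)*(z + 2)*(z^2 + 2*z - 3) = (z - 3)*(z - 1)*(z + 2)*(z + 3)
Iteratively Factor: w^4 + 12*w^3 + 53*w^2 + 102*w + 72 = (w + 3)*(w^3 + 9*w^2 + 26*w + 24) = (w + 2)*(w + 3)*(w^2 + 7*w + 12) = (w + 2)*(w + 3)^2*(w + 4)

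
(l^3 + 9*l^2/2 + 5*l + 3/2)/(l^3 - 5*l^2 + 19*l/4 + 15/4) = 2*(l^2 + 4*l + 3)/(2*l^2 - 11*l + 15)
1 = 1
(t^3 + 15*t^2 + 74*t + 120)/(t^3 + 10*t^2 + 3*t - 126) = (t^2 + 9*t + 20)/(t^2 + 4*t - 21)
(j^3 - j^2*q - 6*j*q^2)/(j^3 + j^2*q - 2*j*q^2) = (-j + 3*q)/(-j + q)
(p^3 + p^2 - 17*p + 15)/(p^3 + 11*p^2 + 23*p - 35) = (p - 3)/(p + 7)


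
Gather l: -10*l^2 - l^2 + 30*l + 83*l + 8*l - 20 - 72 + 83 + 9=-11*l^2 + 121*l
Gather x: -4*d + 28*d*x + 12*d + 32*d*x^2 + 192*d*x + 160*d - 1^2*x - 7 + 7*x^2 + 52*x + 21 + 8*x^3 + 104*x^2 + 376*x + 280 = 168*d + 8*x^3 + x^2*(32*d + 111) + x*(220*d + 427) + 294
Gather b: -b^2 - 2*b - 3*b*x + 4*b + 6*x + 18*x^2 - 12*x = -b^2 + b*(2 - 3*x) + 18*x^2 - 6*x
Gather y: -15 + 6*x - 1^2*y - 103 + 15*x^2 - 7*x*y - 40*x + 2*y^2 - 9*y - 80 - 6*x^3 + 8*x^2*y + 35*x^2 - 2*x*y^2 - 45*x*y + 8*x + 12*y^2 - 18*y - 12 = -6*x^3 + 50*x^2 - 26*x + y^2*(14 - 2*x) + y*(8*x^2 - 52*x - 28) - 210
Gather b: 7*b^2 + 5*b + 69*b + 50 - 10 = 7*b^2 + 74*b + 40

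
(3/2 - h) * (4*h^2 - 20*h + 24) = -4*h^3 + 26*h^2 - 54*h + 36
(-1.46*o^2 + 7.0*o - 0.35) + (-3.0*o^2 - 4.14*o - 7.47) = -4.46*o^2 + 2.86*o - 7.82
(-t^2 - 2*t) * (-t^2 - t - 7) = t^4 + 3*t^3 + 9*t^2 + 14*t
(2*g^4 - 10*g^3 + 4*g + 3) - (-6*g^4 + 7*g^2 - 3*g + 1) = 8*g^4 - 10*g^3 - 7*g^2 + 7*g + 2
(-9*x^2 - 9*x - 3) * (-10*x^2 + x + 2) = 90*x^4 + 81*x^3 + 3*x^2 - 21*x - 6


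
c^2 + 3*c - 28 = (c - 4)*(c + 7)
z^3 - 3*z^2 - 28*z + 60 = (z - 6)*(z - 2)*(z + 5)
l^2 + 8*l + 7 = (l + 1)*(l + 7)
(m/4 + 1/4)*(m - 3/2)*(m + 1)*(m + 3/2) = m^4/4 + m^3/2 - 5*m^2/16 - 9*m/8 - 9/16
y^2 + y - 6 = (y - 2)*(y + 3)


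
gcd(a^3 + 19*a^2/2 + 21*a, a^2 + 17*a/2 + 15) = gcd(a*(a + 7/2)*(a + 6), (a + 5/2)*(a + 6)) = a + 6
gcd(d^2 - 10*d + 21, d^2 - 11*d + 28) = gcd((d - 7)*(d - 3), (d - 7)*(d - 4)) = d - 7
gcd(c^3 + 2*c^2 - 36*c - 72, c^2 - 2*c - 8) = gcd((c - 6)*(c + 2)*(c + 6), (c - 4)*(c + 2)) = c + 2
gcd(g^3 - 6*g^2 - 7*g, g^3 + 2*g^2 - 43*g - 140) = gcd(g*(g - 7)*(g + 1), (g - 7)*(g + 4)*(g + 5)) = g - 7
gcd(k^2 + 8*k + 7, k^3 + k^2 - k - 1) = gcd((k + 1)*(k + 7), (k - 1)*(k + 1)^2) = k + 1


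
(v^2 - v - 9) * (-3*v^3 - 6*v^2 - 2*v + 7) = -3*v^5 - 3*v^4 + 31*v^3 + 63*v^2 + 11*v - 63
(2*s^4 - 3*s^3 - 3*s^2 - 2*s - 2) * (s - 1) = 2*s^5 - 5*s^4 + s^2 + 2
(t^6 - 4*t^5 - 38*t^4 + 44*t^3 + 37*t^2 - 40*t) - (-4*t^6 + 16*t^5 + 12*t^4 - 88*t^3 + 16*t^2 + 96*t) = 5*t^6 - 20*t^5 - 50*t^4 + 132*t^3 + 21*t^2 - 136*t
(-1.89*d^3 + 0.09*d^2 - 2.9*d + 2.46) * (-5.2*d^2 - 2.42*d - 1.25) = 9.828*d^5 + 4.1058*d^4 + 17.2247*d^3 - 5.8865*d^2 - 2.3282*d - 3.075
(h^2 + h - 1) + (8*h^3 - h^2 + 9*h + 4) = 8*h^3 + 10*h + 3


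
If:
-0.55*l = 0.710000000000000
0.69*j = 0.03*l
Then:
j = -0.06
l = -1.29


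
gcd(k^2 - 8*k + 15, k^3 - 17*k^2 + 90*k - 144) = k - 3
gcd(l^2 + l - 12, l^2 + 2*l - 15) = l - 3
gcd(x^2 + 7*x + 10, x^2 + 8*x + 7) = 1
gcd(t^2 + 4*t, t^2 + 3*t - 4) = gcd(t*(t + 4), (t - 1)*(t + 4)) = t + 4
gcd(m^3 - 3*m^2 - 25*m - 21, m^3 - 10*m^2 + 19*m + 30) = m + 1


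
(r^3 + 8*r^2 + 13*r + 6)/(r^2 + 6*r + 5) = (r^2 + 7*r + 6)/(r + 5)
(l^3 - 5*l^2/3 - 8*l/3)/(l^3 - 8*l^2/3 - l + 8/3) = l/(l - 1)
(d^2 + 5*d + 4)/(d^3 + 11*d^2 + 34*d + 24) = 1/(d + 6)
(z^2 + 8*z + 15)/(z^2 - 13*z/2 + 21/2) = 2*(z^2 + 8*z + 15)/(2*z^2 - 13*z + 21)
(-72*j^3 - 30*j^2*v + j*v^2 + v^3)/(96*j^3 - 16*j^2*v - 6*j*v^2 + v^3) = (3*j + v)/(-4*j + v)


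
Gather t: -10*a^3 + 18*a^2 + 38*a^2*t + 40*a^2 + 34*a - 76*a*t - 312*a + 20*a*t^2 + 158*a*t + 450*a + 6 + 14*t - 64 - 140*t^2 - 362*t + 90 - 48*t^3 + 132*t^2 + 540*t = -10*a^3 + 58*a^2 + 172*a - 48*t^3 + t^2*(20*a - 8) + t*(38*a^2 + 82*a + 192) + 32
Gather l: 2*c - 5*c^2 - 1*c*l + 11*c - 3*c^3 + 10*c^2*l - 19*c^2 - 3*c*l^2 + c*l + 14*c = -3*c^3 + 10*c^2*l - 24*c^2 - 3*c*l^2 + 27*c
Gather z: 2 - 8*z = 2 - 8*z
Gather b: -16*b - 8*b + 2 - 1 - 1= -24*b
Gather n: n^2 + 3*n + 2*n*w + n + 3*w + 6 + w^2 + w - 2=n^2 + n*(2*w + 4) + w^2 + 4*w + 4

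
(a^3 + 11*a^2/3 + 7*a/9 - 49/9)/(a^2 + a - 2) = (9*a^2 + 42*a + 49)/(9*(a + 2))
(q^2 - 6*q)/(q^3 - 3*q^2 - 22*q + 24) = q/(q^2 + 3*q - 4)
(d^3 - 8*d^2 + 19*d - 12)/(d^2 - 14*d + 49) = (d^3 - 8*d^2 + 19*d - 12)/(d^2 - 14*d + 49)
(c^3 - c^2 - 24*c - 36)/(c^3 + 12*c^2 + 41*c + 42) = (c - 6)/(c + 7)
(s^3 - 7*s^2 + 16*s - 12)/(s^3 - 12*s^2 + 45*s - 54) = (s^2 - 4*s + 4)/(s^2 - 9*s + 18)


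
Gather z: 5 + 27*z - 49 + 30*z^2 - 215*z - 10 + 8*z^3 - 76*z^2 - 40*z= 8*z^3 - 46*z^2 - 228*z - 54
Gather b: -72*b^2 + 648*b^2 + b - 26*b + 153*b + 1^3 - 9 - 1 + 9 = 576*b^2 + 128*b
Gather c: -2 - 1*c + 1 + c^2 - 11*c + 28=c^2 - 12*c + 27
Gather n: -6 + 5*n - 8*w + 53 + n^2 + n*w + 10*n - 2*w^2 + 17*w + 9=n^2 + n*(w + 15) - 2*w^2 + 9*w + 56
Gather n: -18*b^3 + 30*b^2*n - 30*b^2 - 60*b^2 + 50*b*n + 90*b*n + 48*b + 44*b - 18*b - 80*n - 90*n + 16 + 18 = -18*b^3 - 90*b^2 + 74*b + n*(30*b^2 + 140*b - 170) + 34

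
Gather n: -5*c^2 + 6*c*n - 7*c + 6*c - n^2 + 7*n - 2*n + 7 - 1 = -5*c^2 - c - n^2 + n*(6*c + 5) + 6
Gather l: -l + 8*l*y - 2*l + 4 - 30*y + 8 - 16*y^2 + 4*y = l*(8*y - 3) - 16*y^2 - 26*y + 12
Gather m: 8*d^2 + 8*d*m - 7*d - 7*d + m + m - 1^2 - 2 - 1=8*d^2 - 14*d + m*(8*d + 2) - 4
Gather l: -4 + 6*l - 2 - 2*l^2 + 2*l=-2*l^2 + 8*l - 6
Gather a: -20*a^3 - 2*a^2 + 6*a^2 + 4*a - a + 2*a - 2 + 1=-20*a^3 + 4*a^2 + 5*a - 1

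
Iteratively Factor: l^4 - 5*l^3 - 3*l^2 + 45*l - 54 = (l + 3)*(l^3 - 8*l^2 + 21*l - 18) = (l - 2)*(l + 3)*(l^2 - 6*l + 9) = (l - 3)*(l - 2)*(l + 3)*(l - 3)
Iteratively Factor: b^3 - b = (b - 1)*(b^2 + b) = (b - 1)*(b + 1)*(b)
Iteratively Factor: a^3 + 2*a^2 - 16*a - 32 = (a - 4)*(a^2 + 6*a + 8) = (a - 4)*(a + 2)*(a + 4)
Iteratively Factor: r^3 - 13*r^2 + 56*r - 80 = (r - 4)*(r^2 - 9*r + 20) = (r - 4)^2*(r - 5)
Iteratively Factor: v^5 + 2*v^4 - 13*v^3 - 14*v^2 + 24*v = (v + 2)*(v^4 - 13*v^2 + 12*v) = (v - 3)*(v + 2)*(v^3 + 3*v^2 - 4*v) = (v - 3)*(v - 1)*(v + 2)*(v^2 + 4*v) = v*(v - 3)*(v - 1)*(v + 2)*(v + 4)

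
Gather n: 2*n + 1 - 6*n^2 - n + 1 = -6*n^2 + n + 2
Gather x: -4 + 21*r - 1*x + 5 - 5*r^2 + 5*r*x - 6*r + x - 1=-5*r^2 + 5*r*x + 15*r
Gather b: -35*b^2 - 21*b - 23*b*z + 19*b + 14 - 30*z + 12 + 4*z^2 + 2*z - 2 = -35*b^2 + b*(-23*z - 2) + 4*z^2 - 28*z + 24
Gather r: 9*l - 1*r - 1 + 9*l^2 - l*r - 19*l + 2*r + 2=9*l^2 - 10*l + r*(1 - l) + 1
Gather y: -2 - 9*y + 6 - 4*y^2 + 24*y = -4*y^2 + 15*y + 4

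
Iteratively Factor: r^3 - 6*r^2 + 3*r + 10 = (r + 1)*(r^2 - 7*r + 10) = (r - 2)*(r + 1)*(r - 5)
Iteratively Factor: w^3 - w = (w - 1)*(w^2 + w) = w*(w - 1)*(w + 1)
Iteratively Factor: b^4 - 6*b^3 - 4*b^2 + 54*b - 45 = (b + 3)*(b^3 - 9*b^2 + 23*b - 15) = (b - 1)*(b + 3)*(b^2 - 8*b + 15) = (b - 5)*(b - 1)*(b + 3)*(b - 3)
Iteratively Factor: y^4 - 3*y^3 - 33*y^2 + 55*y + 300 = (y + 4)*(y^3 - 7*y^2 - 5*y + 75) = (y - 5)*(y + 4)*(y^2 - 2*y - 15) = (y - 5)*(y + 3)*(y + 4)*(y - 5)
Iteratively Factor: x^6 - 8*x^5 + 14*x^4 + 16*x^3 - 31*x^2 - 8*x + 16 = (x - 1)*(x^5 - 7*x^4 + 7*x^3 + 23*x^2 - 8*x - 16) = (x - 1)*(x + 1)*(x^4 - 8*x^3 + 15*x^2 + 8*x - 16) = (x - 4)*(x - 1)*(x + 1)*(x^3 - 4*x^2 - x + 4) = (x - 4)*(x - 1)*(x + 1)^2*(x^2 - 5*x + 4) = (x - 4)*(x - 1)^2*(x + 1)^2*(x - 4)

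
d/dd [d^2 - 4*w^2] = 2*d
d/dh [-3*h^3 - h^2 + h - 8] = -9*h^2 - 2*h + 1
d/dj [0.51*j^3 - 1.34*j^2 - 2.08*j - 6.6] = 1.53*j^2 - 2.68*j - 2.08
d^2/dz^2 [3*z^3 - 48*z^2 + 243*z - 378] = 18*z - 96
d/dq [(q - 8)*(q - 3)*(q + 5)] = 3*q^2 - 12*q - 31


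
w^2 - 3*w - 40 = (w - 8)*(w + 5)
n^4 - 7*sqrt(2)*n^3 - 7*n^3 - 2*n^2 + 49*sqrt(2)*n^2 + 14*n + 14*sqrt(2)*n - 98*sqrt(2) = (n - 7)*(n - 7*sqrt(2))*(n - sqrt(2))*(n + sqrt(2))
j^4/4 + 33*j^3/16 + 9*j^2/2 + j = j*(j/4 + 1)*(j + 1/4)*(j + 4)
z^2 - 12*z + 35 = (z - 7)*(z - 5)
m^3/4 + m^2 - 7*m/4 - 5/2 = (m/4 + 1/4)*(m - 2)*(m + 5)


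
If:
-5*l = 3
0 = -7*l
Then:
No Solution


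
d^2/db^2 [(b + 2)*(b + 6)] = 2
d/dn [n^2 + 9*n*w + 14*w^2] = 2*n + 9*w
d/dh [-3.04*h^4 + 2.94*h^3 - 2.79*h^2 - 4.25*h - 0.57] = -12.16*h^3 + 8.82*h^2 - 5.58*h - 4.25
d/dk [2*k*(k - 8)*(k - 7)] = 6*k^2 - 60*k + 112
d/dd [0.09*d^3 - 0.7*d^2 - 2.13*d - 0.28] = 0.27*d^2 - 1.4*d - 2.13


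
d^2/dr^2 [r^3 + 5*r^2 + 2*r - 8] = 6*r + 10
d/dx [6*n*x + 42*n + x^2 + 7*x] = 6*n + 2*x + 7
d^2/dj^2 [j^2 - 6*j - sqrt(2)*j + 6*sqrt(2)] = 2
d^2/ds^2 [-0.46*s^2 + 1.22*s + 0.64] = -0.920000000000000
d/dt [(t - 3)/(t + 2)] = 5/(t + 2)^2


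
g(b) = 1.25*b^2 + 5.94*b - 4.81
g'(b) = 2.5*b + 5.94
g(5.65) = 68.65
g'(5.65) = 20.06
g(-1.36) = -10.58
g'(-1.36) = 2.54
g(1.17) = 3.85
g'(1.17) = 8.86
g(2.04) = 12.51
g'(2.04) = 11.04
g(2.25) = 14.88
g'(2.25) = 11.56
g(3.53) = 31.73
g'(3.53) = 14.76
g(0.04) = -4.57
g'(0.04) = 6.04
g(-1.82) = -11.48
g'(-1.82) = 1.39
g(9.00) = 149.90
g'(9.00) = 28.44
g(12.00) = 246.47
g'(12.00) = 35.94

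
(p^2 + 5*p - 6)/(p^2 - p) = (p + 6)/p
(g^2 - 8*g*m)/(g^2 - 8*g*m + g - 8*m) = g/(g + 1)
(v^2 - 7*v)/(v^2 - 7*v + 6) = v*(v - 7)/(v^2 - 7*v + 6)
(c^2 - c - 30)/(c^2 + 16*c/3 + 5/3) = 3*(c - 6)/(3*c + 1)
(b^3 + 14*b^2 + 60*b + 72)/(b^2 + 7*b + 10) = (b^2 + 12*b + 36)/(b + 5)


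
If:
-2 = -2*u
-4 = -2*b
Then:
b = 2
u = 1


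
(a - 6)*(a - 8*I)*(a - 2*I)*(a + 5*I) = a^4 - 6*a^3 - 5*I*a^3 + 34*a^2 + 30*I*a^2 - 204*a - 80*I*a + 480*I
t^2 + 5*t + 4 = (t + 1)*(t + 4)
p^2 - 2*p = p*(p - 2)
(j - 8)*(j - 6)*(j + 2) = j^3 - 12*j^2 + 20*j + 96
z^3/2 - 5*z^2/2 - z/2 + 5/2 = (z/2 + 1/2)*(z - 5)*(z - 1)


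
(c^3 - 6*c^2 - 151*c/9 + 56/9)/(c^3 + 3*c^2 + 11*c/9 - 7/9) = (c - 8)/(c + 1)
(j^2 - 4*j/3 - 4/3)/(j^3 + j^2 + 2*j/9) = 3*(j - 2)/(j*(3*j + 1))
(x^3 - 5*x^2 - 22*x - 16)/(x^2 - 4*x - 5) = (x^2 - 6*x - 16)/(x - 5)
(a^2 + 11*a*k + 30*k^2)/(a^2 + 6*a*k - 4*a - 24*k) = (a + 5*k)/(a - 4)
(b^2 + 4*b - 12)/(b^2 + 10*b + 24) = (b - 2)/(b + 4)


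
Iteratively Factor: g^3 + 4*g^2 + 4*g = (g + 2)*(g^2 + 2*g) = g*(g + 2)*(g + 2)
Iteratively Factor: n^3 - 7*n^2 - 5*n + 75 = (n - 5)*(n^2 - 2*n - 15) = (n - 5)^2*(n + 3)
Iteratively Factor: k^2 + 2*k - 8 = (k + 4)*(k - 2)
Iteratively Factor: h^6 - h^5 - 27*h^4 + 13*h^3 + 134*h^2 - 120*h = (h - 5)*(h^5 + 4*h^4 - 7*h^3 - 22*h^2 + 24*h) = (h - 5)*(h - 2)*(h^4 + 6*h^3 + 5*h^2 - 12*h) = (h - 5)*(h - 2)*(h + 4)*(h^3 + 2*h^2 - 3*h) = (h - 5)*(h - 2)*(h + 3)*(h + 4)*(h^2 - h) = (h - 5)*(h - 2)*(h - 1)*(h + 3)*(h + 4)*(h)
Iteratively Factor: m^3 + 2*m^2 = (m)*(m^2 + 2*m) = m^2*(m + 2)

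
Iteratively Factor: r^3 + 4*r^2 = (r)*(r^2 + 4*r) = r*(r + 4)*(r)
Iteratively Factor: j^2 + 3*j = (j)*(j + 3)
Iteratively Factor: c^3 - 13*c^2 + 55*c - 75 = (c - 3)*(c^2 - 10*c + 25) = (c - 5)*(c - 3)*(c - 5)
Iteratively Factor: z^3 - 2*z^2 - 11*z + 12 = (z + 3)*(z^2 - 5*z + 4) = (z - 1)*(z + 3)*(z - 4)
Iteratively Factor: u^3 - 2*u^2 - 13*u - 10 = (u + 1)*(u^2 - 3*u - 10) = (u + 1)*(u + 2)*(u - 5)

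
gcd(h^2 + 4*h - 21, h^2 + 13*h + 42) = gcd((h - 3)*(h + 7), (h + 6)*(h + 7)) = h + 7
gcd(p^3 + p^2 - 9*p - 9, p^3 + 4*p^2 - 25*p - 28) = p + 1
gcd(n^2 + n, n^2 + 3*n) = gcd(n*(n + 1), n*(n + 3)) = n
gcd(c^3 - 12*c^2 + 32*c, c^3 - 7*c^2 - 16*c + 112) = c - 4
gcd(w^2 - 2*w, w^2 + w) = w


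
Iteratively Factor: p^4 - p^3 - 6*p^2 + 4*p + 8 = (p + 2)*(p^3 - 3*p^2 + 4) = (p - 2)*(p + 2)*(p^2 - p - 2) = (p - 2)^2*(p + 2)*(p + 1)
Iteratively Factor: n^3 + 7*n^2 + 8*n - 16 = (n + 4)*(n^2 + 3*n - 4) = (n - 1)*(n + 4)*(n + 4)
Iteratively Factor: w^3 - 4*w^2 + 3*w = (w - 3)*(w^2 - w) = w*(w - 3)*(w - 1)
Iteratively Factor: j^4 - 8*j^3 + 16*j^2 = (j)*(j^3 - 8*j^2 + 16*j) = j*(j - 4)*(j^2 - 4*j) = j*(j - 4)^2*(j)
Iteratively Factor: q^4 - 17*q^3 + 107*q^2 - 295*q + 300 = (q - 3)*(q^3 - 14*q^2 + 65*q - 100) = (q - 5)*(q - 3)*(q^2 - 9*q + 20) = (q - 5)*(q - 4)*(q - 3)*(q - 5)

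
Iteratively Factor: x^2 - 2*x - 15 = (x + 3)*(x - 5)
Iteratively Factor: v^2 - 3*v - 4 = (v + 1)*(v - 4)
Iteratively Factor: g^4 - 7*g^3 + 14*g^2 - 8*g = (g - 1)*(g^3 - 6*g^2 + 8*g) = (g - 2)*(g - 1)*(g^2 - 4*g) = g*(g - 2)*(g - 1)*(g - 4)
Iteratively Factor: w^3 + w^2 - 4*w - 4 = (w + 2)*(w^2 - w - 2) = (w + 1)*(w + 2)*(w - 2)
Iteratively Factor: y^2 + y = (y + 1)*(y)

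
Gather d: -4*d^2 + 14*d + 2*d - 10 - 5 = -4*d^2 + 16*d - 15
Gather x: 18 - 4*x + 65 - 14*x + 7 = 90 - 18*x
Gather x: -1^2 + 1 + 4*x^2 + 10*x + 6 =4*x^2 + 10*x + 6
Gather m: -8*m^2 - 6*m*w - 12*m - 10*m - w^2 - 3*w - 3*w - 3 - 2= -8*m^2 + m*(-6*w - 22) - w^2 - 6*w - 5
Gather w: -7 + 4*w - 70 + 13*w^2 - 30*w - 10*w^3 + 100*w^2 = -10*w^3 + 113*w^2 - 26*w - 77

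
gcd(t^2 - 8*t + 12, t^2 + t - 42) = t - 6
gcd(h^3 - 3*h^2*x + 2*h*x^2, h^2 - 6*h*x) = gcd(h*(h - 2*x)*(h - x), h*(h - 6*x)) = h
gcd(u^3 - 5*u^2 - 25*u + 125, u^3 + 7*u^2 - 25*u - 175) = u^2 - 25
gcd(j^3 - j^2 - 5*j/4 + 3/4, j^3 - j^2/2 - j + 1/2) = j^2 + j/2 - 1/2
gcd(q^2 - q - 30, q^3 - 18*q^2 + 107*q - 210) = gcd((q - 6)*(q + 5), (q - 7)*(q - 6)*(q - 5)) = q - 6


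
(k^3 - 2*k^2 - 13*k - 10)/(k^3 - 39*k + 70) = (k^2 + 3*k + 2)/(k^2 + 5*k - 14)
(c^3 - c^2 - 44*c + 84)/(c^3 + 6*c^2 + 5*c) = (c^3 - c^2 - 44*c + 84)/(c*(c^2 + 6*c + 5))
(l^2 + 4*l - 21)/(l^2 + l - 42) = (l - 3)/(l - 6)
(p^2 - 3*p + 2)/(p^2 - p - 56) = (-p^2 + 3*p - 2)/(-p^2 + p + 56)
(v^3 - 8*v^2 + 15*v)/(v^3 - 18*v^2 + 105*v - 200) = v*(v - 3)/(v^2 - 13*v + 40)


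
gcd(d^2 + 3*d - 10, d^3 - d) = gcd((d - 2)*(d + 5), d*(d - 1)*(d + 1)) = 1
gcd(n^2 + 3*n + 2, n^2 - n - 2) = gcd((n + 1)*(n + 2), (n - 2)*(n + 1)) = n + 1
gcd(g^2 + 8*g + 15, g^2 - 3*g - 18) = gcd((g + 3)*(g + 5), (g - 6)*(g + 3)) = g + 3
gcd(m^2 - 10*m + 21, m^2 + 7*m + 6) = 1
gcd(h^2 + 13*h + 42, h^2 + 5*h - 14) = h + 7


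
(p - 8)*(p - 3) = p^2 - 11*p + 24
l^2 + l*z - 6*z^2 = (l - 2*z)*(l + 3*z)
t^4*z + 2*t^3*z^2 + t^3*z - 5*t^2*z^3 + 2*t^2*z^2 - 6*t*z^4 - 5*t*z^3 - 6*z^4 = (t - 2*z)*(t + z)*(t + 3*z)*(t*z + z)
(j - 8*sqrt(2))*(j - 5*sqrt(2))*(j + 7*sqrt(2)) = j^3 - 6*sqrt(2)*j^2 - 102*j + 560*sqrt(2)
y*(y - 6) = y^2 - 6*y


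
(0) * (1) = 0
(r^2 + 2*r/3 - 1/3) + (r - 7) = r^2 + 5*r/3 - 22/3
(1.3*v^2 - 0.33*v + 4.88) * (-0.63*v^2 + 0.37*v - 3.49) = -0.819*v^4 + 0.6889*v^3 - 7.7335*v^2 + 2.9573*v - 17.0312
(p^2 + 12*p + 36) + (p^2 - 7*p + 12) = 2*p^2 + 5*p + 48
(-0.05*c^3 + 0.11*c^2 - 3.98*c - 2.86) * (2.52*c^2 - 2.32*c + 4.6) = -0.126*c^5 + 0.3932*c^4 - 10.5148*c^3 + 2.5324*c^2 - 11.6728*c - 13.156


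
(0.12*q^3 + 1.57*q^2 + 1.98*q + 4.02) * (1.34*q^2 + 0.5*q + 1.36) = 0.1608*q^5 + 2.1638*q^4 + 3.6014*q^3 + 8.512*q^2 + 4.7028*q + 5.4672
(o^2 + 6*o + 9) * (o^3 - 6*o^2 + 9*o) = o^5 - 18*o^3 + 81*o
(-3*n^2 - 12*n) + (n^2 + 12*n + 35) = 35 - 2*n^2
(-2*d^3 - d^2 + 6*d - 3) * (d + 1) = -2*d^4 - 3*d^3 + 5*d^2 + 3*d - 3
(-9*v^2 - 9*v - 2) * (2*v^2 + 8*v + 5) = -18*v^4 - 90*v^3 - 121*v^2 - 61*v - 10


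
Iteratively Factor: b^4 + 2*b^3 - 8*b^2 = (b + 4)*(b^3 - 2*b^2) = (b - 2)*(b + 4)*(b^2) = b*(b - 2)*(b + 4)*(b)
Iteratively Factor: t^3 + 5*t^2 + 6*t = (t + 2)*(t^2 + 3*t) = t*(t + 2)*(t + 3)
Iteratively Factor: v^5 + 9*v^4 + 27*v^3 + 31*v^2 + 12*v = (v + 3)*(v^4 + 6*v^3 + 9*v^2 + 4*v) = (v + 1)*(v + 3)*(v^3 + 5*v^2 + 4*v) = v*(v + 1)*(v + 3)*(v^2 + 5*v + 4) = v*(v + 1)*(v + 3)*(v + 4)*(v + 1)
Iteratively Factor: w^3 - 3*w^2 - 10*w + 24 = (w - 4)*(w^2 + w - 6) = (w - 4)*(w - 2)*(w + 3)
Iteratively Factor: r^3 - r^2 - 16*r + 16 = (r - 1)*(r^2 - 16) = (r - 1)*(r + 4)*(r - 4)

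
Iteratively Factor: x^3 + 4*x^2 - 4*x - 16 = (x - 2)*(x^2 + 6*x + 8) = (x - 2)*(x + 4)*(x + 2)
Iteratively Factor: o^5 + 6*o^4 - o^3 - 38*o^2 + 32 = (o + 1)*(o^4 + 5*o^3 - 6*o^2 - 32*o + 32) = (o - 2)*(o + 1)*(o^3 + 7*o^2 + 8*o - 16) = (o - 2)*(o + 1)*(o + 4)*(o^2 + 3*o - 4) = (o - 2)*(o + 1)*(o + 4)^2*(o - 1)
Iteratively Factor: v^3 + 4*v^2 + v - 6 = (v + 3)*(v^2 + v - 2) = (v - 1)*(v + 3)*(v + 2)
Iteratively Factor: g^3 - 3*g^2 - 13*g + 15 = (g + 3)*(g^2 - 6*g + 5) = (g - 5)*(g + 3)*(g - 1)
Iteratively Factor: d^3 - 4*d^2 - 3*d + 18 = (d - 3)*(d^2 - d - 6) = (d - 3)*(d + 2)*(d - 3)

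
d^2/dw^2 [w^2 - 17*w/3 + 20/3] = 2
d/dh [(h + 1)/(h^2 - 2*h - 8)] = (h^2 - 2*h - 2*(h - 1)*(h + 1) - 8)/(-h^2 + 2*h + 8)^2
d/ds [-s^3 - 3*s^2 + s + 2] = -3*s^2 - 6*s + 1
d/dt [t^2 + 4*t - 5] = 2*t + 4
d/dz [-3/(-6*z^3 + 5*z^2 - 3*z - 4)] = 3*(-18*z^2 + 10*z - 3)/(6*z^3 - 5*z^2 + 3*z + 4)^2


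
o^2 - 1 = (o - 1)*(o + 1)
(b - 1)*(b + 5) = b^2 + 4*b - 5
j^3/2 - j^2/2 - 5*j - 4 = (j/2 + 1/2)*(j - 4)*(j + 2)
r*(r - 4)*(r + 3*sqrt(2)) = r^3 - 4*r^2 + 3*sqrt(2)*r^2 - 12*sqrt(2)*r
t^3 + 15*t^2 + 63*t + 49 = (t + 1)*(t + 7)^2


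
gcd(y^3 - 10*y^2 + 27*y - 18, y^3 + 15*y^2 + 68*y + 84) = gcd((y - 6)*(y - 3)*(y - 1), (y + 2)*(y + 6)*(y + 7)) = 1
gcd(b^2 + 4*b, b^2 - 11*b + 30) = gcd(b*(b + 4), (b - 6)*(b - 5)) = 1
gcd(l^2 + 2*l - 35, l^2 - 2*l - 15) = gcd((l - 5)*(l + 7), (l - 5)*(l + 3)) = l - 5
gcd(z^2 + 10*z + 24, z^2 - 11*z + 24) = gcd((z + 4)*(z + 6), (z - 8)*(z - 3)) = 1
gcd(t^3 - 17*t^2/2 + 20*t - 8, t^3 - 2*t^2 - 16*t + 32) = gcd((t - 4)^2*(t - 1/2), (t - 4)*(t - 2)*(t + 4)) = t - 4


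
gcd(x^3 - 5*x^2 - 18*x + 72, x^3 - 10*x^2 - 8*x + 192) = x^2 - 2*x - 24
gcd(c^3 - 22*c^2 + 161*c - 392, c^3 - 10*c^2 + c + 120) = c - 8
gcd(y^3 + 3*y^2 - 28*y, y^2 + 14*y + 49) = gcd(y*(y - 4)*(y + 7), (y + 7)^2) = y + 7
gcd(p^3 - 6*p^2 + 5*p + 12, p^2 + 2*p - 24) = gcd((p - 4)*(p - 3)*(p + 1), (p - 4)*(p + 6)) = p - 4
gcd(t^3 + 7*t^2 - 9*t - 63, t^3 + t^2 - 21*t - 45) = t + 3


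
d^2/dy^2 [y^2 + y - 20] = 2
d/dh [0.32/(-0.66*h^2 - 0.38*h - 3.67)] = (0.4224*h + 0.1216)/(0.66*h^2 + 0.38*h + 3.67)^2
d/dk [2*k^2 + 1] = 4*k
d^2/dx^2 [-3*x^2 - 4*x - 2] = -6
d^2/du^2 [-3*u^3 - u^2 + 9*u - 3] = -18*u - 2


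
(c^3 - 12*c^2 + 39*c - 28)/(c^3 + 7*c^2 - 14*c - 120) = (c^2 - 8*c + 7)/(c^2 + 11*c + 30)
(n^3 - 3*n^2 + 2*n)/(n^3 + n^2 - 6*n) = (n - 1)/(n + 3)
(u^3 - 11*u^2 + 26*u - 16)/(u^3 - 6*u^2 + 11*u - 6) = (u - 8)/(u - 3)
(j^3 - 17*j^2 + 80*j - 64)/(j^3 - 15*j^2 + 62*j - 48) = (j - 8)/(j - 6)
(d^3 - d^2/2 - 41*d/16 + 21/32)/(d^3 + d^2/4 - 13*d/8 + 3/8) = (d - 7/4)/(d - 1)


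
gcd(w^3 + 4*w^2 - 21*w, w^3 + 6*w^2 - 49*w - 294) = w + 7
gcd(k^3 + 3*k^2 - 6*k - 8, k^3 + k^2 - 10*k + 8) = k^2 + 2*k - 8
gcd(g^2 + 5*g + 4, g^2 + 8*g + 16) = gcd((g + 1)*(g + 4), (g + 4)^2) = g + 4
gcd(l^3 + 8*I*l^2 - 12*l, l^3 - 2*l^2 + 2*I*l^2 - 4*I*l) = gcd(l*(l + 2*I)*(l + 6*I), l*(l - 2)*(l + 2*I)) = l^2 + 2*I*l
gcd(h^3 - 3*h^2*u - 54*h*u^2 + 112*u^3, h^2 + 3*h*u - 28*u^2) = h + 7*u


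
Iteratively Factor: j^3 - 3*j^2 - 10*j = (j)*(j^2 - 3*j - 10) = j*(j - 5)*(j + 2)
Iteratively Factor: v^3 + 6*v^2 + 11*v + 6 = (v + 1)*(v^2 + 5*v + 6) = (v + 1)*(v + 3)*(v + 2)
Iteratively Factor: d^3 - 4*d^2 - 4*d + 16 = (d + 2)*(d^2 - 6*d + 8) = (d - 2)*(d + 2)*(d - 4)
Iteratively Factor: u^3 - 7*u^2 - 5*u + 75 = (u + 3)*(u^2 - 10*u + 25) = (u - 5)*(u + 3)*(u - 5)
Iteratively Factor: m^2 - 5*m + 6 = (m - 2)*(m - 3)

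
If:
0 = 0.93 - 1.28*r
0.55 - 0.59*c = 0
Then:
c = 0.93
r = 0.73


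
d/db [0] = 0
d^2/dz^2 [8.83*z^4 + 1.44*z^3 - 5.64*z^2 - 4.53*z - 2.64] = 105.96*z^2 + 8.64*z - 11.28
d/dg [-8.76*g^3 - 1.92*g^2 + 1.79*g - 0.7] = -26.28*g^2 - 3.84*g + 1.79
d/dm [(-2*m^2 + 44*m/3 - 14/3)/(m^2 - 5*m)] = 14*(-m^2 + 2*m - 5)/(3*m^2*(m^2 - 10*m + 25))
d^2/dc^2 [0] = 0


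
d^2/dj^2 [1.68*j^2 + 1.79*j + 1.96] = 3.36000000000000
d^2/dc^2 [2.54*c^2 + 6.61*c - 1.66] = 5.08000000000000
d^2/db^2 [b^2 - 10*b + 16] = 2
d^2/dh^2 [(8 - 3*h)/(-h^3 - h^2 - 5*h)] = 2*(9*h^5 - 39*h^4 - 76*h^3 - 144*h^2 - 120*h - 200)/(h^3*(h^6 + 3*h^5 + 18*h^4 + 31*h^3 + 90*h^2 + 75*h + 125))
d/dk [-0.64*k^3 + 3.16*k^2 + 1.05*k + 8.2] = -1.92*k^2 + 6.32*k + 1.05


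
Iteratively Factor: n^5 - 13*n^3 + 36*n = (n)*(n^4 - 13*n^2 + 36) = n*(n - 3)*(n^3 + 3*n^2 - 4*n - 12) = n*(n - 3)*(n + 3)*(n^2 - 4) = n*(n - 3)*(n - 2)*(n + 3)*(n + 2)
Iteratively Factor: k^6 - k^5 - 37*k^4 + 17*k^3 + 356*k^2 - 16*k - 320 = (k - 1)*(k^5 - 37*k^3 - 20*k^2 + 336*k + 320) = (k - 1)*(k + 4)*(k^4 - 4*k^3 - 21*k^2 + 64*k + 80) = (k - 5)*(k - 1)*(k + 4)*(k^3 + k^2 - 16*k - 16) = (k - 5)*(k - 4)*(k - 1)*(k + 4)*(k^2 + 5*k + 4) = (k - 5)*(k - 4)*(k - 1)*(k + 4)^2*(k + 1)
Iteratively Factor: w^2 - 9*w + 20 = (w - 5)*(w - 4)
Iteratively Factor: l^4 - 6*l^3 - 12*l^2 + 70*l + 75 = (l - 5)*(l^3 - l^2 - 17*l - 15) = (l - 5)*(l + 1)*(l^2 - 2*l - 15) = (l - 5)^2*(l + 1)*(l + 3)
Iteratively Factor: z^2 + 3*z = (z)*(z + 3)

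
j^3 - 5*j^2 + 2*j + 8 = (j - 4)*(j - 2)*(j + 1)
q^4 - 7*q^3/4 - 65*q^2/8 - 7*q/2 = q*(q - 4)*(q + 1/2)*(q + 7/4)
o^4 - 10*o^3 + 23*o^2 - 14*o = o*(o - 7)*(o - 2)*(o - 1)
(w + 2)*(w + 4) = w^2 + 6*w + 8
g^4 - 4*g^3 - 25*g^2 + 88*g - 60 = (g - 6)*(g - 2)*(g - 1)*(g + 5)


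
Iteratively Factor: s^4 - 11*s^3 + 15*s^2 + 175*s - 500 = (s - 5)*(s^3 - 6*s^2 - 15*s + 100) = (s - 5)^2*(s^2 - s - 20) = (s - 5)^2*(s + 4)*(s - 5)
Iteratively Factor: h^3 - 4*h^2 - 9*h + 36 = (h - 4)*(h^2 - 9) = (h - 4)*(h - 3)*(h + 3)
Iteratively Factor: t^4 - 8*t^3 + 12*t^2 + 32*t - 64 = (t + 2)*(t^3 - 10*t^2 + 32*t - 32) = (t - 4)*(t + 2)*(t^2 - 6*t + 8) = (t - 4)^2*(t + 2)*(t - 2)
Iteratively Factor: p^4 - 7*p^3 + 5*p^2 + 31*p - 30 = (p - 5)*(p^3 - 2*p^2 - 5*p + 6) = (p - 5)*(p + 2)*(p^2 - 4*p + 3) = (p - 5)*(p - 3)*(p + 2)*(p - 1)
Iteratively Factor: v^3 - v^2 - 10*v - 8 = (v - 4)*(v^2 + 3*v + 2) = (v - 4)*(v + 2)*(v + 1)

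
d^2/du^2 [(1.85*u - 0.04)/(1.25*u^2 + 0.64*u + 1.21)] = ((1.85*u - 0.04)*(2.5*u + 0.64)*(5.0*u + 1.28) - (13.875*u + 2.268)*(1.25*u^2 + 0.64*u + 1.21))/(1.25*u^2 + 0.64*u + 1.21)^3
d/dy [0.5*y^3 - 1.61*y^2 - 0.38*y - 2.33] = 1.5*y^2 - 3.22*y - 0.38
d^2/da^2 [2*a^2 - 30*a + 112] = 4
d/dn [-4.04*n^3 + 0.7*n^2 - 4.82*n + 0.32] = -12.12*n^2 + 1.4*n - 4.82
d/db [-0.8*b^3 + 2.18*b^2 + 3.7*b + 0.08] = -2.4*b^2 + 4.36*b + 3.7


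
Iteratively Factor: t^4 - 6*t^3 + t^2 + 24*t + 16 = (t + 1)*(t^3 - 7*t^2 + 8*t + 16) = (t - 4)*(t + 1)*(t^2 - 3*t - 4) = (t - 4)^2*(t + 1)*(t + 1)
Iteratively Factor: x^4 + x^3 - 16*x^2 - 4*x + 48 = (x + 4)*(x^3 - 3*x^2 - 4*x + 12) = (x - 3)*(x + 4)*(x^2 - 4) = (x - 3)*(x + 2)*(x + 4)*(x - 2)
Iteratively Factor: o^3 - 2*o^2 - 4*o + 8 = (o - 2)*(o^2 - 4) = (o - 2)*(o + 2)*(o - 2)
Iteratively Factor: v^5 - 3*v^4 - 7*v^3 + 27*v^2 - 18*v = (v - 3)*(v^4 - 7*v^2 + 6*v) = (v - 3)*(v + 3)*(v^3 - 3*v^2 + 2*v) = v*(v - 3)*(v + 3)*(v^2 - 3*v + 2) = v*(v - 3)*(v - 1)*(v + 3)*(v - 2)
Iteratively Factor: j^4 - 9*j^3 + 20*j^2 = (j - 5)*(j^3 - 4*j^2) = (j - 5)*(j - 4)*(j^2) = j*(j - 5)*(j - 4)*(j)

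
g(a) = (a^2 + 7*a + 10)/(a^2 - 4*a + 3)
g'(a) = (4 - 2*a)*(a^2 + 7*a + 10)/(a^2 - 4*a + 3)^2 + (2*a + 7)/(a^2 - 4*a + 3) = (-11*a^2 - 14*a + 61)/(a^4 - 8*a^3 + 22*a^2 - 24*a + 9)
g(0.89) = 73.34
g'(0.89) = 739.31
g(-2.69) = -0.08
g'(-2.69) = 0.04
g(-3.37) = -0.08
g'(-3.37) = -0.02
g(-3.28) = -0.08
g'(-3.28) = -0.02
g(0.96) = 216.20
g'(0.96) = 5620.19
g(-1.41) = 0.20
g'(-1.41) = 0.52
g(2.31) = -34.86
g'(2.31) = -36.76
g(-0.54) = 1.19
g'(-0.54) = 2.20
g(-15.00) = 0.45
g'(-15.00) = -0.03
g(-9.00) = 0.23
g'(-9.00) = -0.05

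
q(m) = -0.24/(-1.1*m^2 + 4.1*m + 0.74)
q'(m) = -0.24*(2.2*m - 4.1)/(-1.1*m^2 + 4.1*m + 0.74)^2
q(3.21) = -0.09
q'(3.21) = -0.11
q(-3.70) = 0.01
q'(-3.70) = 0.00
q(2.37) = -0.06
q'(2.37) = -0.01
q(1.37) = -0.06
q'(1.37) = 0.01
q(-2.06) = 0.02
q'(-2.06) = 0.01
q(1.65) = -0.05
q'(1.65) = 0.01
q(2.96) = -0.07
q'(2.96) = -0.06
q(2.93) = -0.07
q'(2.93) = -0.05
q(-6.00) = 0.00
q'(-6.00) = 0.00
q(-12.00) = 0.00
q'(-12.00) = 0.00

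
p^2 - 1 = (p - 1)*(p + 1)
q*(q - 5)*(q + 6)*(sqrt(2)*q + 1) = sqrt(2)*q^4 + q^3 + sqrt(2)*q^3 - 30*sqrt(2)*q^2 + q^2 - 30*q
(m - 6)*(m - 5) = m^2 - 11*m + 30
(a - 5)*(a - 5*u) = a^2 - 5*a*u - 5*a + 25*u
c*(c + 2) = c^2 + 2*c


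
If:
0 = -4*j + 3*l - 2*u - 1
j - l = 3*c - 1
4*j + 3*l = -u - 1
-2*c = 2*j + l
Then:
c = 1/4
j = -1/4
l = 0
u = 0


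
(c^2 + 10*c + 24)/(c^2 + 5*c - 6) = (c + 4)/(c - 1)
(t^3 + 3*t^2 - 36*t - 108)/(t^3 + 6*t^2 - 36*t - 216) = (t + 3)/(t + 6)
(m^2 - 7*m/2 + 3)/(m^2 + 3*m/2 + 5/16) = 8*(2*m^2 - 7*m + 6)/(16*m^2 + 24*m + 5)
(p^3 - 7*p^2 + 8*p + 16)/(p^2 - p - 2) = (p^2 - 8*p + 16)/(p - 2)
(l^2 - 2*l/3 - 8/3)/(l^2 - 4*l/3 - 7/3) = (-3*l^2 + 2*l + 8)/(-3*l^2 + 4*l + 7)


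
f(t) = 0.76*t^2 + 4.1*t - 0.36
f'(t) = 1.52*t + 4.1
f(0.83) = 3.57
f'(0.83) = 5.36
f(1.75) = 9.14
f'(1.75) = 6.76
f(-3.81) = -4.95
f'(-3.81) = -1.69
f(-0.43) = -1.98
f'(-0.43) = 3.45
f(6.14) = 53.47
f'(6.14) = 13.43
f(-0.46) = -2.09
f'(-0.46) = 3.40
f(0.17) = 0.36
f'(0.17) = 4.36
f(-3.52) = -5.38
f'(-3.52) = -1.25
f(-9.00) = 24.30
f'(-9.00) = -9.58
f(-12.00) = 59.88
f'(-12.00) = -14.14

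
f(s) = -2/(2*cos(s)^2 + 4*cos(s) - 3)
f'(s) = -2*(4*sin(s)*cos(s) + 4*sin(s))/(2*cos(s)^2 + 4*cos(s) - 3)^2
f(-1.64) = 0.61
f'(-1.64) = 0.70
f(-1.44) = 0.82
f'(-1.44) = 1.50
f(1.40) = 0.88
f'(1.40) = -1.80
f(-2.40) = 0.41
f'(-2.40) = 0.06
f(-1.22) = 1.44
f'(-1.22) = 5.23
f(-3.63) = 0.40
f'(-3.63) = -0.02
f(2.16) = 0.43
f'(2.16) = -0.14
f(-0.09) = -0.67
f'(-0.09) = 0.16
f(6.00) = -0.75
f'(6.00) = 0.61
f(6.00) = -0.75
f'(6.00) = 0.61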